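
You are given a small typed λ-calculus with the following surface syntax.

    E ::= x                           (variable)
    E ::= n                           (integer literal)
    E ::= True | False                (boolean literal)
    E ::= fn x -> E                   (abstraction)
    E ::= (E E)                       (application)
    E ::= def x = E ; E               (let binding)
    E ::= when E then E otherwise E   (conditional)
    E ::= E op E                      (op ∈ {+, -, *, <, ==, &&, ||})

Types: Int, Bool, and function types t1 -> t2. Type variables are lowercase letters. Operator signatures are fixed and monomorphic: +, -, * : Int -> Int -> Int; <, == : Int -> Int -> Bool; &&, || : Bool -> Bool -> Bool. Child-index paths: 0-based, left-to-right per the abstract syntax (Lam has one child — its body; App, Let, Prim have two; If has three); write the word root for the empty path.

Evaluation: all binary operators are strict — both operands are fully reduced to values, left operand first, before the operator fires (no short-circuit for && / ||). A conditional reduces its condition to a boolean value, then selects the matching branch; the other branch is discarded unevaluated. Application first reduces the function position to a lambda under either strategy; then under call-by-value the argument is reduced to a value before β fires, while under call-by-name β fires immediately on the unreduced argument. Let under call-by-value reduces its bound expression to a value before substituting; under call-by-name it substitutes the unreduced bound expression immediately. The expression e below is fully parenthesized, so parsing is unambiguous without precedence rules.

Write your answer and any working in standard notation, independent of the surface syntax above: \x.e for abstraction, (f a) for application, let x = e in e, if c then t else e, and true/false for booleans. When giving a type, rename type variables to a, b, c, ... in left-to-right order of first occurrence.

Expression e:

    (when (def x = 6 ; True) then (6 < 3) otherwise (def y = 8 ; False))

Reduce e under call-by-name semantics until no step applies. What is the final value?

Trace:
step 0: (if (let x = 6 in true) then (6 < 3) else (let y = 8 in false))
step 1: [let@0] (if true then (6 < 3) else (let y = 8 in false))
step 2: [if@root] (6 < 3)
step 3: [delta@root] false

Answer: false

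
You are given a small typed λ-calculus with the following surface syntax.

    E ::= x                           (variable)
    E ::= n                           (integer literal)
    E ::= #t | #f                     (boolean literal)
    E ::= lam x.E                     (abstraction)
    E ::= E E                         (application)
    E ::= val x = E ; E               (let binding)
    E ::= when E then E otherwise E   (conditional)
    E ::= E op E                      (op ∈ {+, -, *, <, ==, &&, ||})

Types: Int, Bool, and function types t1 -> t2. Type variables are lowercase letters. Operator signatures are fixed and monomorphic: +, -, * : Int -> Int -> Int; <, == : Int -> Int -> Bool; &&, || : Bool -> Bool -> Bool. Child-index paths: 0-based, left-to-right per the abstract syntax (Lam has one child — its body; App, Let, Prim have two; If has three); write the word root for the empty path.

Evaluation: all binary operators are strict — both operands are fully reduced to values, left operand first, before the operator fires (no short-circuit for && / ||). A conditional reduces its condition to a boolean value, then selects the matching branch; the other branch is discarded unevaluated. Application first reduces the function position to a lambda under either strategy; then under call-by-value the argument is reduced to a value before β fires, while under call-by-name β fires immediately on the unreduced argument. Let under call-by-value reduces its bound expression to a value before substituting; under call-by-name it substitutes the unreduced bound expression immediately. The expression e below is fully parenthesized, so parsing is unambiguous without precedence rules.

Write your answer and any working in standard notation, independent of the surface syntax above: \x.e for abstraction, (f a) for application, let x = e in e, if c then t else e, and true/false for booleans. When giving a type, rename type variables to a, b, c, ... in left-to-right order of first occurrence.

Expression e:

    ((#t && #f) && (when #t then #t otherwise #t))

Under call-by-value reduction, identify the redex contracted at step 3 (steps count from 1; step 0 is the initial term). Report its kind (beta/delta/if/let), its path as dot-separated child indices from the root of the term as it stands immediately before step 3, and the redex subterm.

Answer: delta at root : (false && true)

Working:
step 0: ((true && false) && (if true then true else true))
step 1: [delta@0] (false && (if true then true else true))
step 2: [if@1] (false && true)
step 3: [delta@root] false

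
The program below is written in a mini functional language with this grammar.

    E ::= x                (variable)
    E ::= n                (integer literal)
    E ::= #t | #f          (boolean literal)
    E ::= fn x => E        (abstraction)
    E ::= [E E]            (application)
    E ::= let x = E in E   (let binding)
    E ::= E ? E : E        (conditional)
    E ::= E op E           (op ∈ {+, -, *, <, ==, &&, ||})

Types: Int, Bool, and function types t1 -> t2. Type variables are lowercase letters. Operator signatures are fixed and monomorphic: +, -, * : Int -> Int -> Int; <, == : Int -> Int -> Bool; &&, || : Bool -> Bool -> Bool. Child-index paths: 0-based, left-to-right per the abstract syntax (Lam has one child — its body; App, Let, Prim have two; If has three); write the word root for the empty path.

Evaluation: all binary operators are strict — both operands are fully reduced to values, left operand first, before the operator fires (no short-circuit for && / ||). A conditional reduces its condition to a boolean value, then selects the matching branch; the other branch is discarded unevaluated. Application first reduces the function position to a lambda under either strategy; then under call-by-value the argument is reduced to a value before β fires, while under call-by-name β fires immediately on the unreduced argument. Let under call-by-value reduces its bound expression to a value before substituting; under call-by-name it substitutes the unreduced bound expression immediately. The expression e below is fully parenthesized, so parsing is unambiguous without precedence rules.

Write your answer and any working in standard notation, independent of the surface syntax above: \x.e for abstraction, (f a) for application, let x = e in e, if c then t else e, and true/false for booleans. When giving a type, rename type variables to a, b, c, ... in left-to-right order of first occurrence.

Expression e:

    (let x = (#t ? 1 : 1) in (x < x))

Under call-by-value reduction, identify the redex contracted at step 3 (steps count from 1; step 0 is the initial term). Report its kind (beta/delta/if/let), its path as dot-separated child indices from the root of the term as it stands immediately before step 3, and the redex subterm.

Answer: delta at root : (1 < 1)

Working:
step 0: (let x = (if true then 1 else 1) in (x < x))
step 1: [if@0] (let x = 1 in (x < x))
step 2: [let@root] (1 < 1)
step 3: [delta@root] false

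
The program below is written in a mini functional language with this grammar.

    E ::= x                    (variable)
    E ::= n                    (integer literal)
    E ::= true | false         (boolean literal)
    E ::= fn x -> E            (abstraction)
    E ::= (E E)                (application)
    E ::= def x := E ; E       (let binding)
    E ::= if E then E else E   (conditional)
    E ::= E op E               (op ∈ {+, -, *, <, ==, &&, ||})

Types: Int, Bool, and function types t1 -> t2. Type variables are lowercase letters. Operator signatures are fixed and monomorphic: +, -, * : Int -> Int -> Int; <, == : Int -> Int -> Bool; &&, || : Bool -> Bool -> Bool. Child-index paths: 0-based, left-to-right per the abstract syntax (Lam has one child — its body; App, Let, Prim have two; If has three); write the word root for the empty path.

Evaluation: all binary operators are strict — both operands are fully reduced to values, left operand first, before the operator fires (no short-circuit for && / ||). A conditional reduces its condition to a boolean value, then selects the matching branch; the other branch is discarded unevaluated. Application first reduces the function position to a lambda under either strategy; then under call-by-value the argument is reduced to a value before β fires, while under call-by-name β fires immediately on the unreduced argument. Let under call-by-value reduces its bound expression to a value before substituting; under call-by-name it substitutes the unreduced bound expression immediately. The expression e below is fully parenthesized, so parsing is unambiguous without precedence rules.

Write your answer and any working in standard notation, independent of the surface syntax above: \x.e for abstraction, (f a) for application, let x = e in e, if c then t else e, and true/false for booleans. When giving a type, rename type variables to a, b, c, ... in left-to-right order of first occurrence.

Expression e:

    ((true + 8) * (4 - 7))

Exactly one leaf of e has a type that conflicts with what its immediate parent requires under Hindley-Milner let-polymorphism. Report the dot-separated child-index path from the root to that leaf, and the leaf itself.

Trace:
  unify Bool ~ Int
  FAIL: mismatch Bool ~ Int

Answer: 0.0 : true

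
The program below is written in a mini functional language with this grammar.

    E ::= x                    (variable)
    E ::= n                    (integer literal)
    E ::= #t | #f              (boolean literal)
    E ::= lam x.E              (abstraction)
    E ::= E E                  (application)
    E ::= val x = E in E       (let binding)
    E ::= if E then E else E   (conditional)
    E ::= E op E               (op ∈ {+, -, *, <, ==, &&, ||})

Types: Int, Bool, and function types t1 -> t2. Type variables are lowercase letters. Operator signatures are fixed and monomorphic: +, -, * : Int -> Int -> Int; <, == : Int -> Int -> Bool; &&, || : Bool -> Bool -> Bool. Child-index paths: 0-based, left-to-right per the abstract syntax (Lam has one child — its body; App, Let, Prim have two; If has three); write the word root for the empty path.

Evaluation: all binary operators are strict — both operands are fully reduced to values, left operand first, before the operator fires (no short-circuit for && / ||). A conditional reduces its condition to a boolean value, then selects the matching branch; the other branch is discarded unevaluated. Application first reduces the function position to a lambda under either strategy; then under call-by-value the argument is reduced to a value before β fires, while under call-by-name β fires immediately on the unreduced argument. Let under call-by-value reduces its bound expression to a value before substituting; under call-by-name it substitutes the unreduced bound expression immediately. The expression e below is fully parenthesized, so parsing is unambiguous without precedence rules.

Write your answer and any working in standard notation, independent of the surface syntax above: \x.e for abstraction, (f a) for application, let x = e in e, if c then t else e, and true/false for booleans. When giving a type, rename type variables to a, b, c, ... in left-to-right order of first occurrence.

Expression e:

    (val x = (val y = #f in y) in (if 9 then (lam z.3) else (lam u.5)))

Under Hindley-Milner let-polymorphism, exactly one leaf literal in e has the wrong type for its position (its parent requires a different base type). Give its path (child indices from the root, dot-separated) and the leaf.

Derivation:
let y : Bool
y : Bool
let x : Bool
  unify Int ~ Bool
  FAIL: mismatch Int ~ Bool

Answer: 1.0 : 9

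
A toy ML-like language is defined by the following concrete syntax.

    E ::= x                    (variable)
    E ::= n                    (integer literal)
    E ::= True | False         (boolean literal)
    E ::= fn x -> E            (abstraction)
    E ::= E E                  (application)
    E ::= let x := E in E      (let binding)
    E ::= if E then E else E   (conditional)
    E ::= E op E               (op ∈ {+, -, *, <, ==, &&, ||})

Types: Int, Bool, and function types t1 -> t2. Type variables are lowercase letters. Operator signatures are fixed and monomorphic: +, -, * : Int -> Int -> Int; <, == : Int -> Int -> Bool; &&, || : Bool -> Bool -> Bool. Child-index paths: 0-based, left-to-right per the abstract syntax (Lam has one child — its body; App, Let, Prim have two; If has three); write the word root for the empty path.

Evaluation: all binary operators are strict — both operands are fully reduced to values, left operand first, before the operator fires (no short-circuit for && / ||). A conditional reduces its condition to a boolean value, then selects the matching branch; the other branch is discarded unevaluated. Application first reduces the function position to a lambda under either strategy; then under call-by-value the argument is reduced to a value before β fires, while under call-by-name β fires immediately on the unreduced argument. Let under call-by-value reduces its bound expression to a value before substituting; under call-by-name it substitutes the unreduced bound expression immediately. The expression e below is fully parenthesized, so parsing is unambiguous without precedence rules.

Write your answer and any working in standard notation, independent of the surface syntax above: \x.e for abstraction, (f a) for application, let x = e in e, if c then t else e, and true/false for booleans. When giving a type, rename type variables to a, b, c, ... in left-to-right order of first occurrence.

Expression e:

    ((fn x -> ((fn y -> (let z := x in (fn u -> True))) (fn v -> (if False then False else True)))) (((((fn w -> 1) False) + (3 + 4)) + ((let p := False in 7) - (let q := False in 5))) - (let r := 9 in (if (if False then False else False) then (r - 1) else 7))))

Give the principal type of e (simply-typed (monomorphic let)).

Derivation:
x : a
let z : a
\u._ : c -> Bool
\y._ : b -> c -> Bool
  unify Bool ~ Bool
  unify Bool ~ Bool
\v._ : d -> Bool
  unify b -> c -> Bool ~ (d -> Bool) -> e
  unify b ~ d -> Bool
  unify c -> Bool ~ e
_ _ : c -> Bool
\x._ : a -> c -> Bool
\w._ : f -> Int
  unify f -> Int ~ Bool -> g
  unify f ~ Bool
  unify Int ~ g
_ _ : Int
  unify Int ~ Int
  unify Int ~ Int
  unify Int ~ Int
  unify Int ~ Int
  unify Int ~ Int
let p : Bool
  unify Int ~ Int
let q : Bool
  unify Int ~ Int
  unify Int ~ Int
  unify Int ~ Int
let r : Int
  unify Bool ~ Bool
  unify Bool ~ Bool
  unify Bool ~ Bool
r : Int
  unify Int ~ Int
  unify Int ~ Int
  unify Int ~ Int
  unify Int ~ Int
  unify a -> c -> Bool ~ Int -> h
  unify a ~ Int
  unify c -> Bool ~ h
_ _ : c -> Bool

Answer: a -> Bool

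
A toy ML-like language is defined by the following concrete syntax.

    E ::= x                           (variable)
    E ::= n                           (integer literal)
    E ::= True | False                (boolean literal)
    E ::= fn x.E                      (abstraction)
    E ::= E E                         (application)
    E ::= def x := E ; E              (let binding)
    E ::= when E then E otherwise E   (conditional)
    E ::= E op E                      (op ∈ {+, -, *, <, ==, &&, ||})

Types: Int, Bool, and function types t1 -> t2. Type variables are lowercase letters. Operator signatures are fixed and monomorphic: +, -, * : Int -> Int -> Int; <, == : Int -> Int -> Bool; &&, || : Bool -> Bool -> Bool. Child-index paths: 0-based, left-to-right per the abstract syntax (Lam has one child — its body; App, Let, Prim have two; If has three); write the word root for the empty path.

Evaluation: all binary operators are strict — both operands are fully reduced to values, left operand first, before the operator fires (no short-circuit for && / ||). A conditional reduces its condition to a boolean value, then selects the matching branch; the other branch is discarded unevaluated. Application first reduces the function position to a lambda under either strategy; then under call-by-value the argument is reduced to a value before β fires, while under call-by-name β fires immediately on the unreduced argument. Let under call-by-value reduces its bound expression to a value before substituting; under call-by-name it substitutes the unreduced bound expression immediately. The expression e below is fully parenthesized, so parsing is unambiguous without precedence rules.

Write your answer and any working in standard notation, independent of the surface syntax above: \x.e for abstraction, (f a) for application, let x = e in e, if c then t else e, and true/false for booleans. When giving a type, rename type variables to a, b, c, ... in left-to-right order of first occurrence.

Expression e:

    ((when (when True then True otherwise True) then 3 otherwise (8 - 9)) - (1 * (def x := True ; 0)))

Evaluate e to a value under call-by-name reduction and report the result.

Answer: 3

Trace:
step 0: ((if (if true then true else true) then 3 else (8 - 9)) - (1 * (let x = true in 0)))
step 1: [if@0.0] ((if true then 3 else (8 - 9)) - (1 * (let x = true in 0)))
step 2: [if@0] (3 - (1 * (let x = true in 0)))
step 3: [let@1.1] (3 - (1 * 0))
step 4: [delta@1] (3 - 0)
step 5: [delta@root] 3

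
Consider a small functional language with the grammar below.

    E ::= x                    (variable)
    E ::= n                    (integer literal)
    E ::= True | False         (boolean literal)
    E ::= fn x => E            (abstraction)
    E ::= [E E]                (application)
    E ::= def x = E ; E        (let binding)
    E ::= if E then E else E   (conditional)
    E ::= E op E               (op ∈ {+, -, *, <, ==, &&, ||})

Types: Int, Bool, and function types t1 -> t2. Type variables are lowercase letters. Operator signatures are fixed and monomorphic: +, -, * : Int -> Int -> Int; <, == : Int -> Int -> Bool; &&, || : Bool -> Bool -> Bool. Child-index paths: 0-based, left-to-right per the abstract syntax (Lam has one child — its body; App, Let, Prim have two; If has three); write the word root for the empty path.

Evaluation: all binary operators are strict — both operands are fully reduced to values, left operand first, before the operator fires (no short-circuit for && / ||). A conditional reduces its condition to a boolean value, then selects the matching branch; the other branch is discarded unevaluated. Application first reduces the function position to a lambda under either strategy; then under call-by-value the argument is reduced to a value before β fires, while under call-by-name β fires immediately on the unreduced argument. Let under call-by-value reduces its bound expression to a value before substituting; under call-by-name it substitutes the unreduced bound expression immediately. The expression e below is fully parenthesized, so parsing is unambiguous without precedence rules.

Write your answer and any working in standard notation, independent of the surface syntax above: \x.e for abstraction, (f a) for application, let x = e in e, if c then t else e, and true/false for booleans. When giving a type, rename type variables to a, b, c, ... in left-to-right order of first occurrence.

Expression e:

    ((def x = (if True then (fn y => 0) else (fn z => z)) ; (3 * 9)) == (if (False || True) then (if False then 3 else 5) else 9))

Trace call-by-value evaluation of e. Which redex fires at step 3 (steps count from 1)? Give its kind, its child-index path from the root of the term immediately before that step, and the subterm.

Trace:
step 0: ((let x = (if true then (\y.0) else (\z.z)) in (3 * 9)) == (if (false || true) then (if false then 3 else 5) else 9))
step 1: [if@0.0] ((let x = (\y.0) in (3 * 9)) == (if (false || true) then (if false then 3 else 5) else 9))
step 2: [let@0] ((3 * 9) == (if (false || true) then (if false then 3 else 5) else 9))
step 3: [delta@0] (27 == (if (false || true) then (if false then 3 else 5) else 9))

Answer: delta at 0 : (3 * 9)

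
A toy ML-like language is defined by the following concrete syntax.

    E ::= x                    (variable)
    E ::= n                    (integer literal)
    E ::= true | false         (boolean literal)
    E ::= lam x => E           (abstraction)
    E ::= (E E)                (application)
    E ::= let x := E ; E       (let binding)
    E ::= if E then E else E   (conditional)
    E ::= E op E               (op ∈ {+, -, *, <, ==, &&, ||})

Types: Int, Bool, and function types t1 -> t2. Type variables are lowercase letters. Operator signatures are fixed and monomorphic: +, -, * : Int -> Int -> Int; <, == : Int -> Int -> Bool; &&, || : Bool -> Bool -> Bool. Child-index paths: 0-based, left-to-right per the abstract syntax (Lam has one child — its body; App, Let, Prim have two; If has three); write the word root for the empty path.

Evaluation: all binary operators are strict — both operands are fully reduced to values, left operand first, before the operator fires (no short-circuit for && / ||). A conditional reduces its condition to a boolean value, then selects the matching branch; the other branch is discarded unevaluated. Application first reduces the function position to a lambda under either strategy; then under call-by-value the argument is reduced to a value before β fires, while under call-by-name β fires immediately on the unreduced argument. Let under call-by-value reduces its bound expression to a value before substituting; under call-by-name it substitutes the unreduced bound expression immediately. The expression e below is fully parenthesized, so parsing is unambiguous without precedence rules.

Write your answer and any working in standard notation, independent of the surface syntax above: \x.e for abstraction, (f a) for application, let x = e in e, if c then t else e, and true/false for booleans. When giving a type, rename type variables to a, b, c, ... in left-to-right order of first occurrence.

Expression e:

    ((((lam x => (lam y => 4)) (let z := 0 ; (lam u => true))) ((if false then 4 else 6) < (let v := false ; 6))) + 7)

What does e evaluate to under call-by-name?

Answer: 11

Trace:
step 0: ((((\x.(\y.4)) (let z = 0 in (\u.true))) ((if false then 4 else 6) < (let v = false in 6))) + 7)
step 1: [beta@0.0] (((\y.4) ((if false then 4 else 6) < (let v = false in 6))) + 7)
step 2: [beta@0] (4 + 7)
step 3: [delta@root] 11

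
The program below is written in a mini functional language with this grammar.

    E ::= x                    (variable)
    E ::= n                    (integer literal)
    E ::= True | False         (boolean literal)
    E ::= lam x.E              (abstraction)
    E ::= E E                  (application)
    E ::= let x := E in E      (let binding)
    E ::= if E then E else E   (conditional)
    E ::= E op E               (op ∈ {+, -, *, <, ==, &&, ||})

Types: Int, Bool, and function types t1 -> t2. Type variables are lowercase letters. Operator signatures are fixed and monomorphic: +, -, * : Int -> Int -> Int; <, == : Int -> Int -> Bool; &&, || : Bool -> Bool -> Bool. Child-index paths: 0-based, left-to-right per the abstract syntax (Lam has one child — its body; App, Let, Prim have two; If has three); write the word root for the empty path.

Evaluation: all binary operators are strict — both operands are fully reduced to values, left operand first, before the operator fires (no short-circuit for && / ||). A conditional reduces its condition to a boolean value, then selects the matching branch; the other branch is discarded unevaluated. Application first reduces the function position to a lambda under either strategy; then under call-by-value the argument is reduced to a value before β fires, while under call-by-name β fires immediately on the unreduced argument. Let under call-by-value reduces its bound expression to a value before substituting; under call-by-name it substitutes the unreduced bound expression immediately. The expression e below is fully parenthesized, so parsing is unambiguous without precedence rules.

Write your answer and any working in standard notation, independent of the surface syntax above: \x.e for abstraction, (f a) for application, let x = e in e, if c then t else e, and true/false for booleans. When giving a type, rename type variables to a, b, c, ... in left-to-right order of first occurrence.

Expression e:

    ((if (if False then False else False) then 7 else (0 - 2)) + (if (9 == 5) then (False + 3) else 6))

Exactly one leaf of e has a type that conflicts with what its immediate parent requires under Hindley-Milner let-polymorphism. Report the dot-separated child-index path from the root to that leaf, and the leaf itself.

Answer: 1.1.0 : false

Trace:
  unify Bool ~ Bool
  unify Bool ~ Bool
  unify Bool ~ Bool
  unify Int ~ Int
  unify Int ~ Int
  unify Int ~ Int
  unify Int ~ Int
  unify Int ~ Int
  unify Int ~ Int
  unify Bool ~ Bool
  unify Bool ~ Int
  FAIL: mismatch Bool ~ Int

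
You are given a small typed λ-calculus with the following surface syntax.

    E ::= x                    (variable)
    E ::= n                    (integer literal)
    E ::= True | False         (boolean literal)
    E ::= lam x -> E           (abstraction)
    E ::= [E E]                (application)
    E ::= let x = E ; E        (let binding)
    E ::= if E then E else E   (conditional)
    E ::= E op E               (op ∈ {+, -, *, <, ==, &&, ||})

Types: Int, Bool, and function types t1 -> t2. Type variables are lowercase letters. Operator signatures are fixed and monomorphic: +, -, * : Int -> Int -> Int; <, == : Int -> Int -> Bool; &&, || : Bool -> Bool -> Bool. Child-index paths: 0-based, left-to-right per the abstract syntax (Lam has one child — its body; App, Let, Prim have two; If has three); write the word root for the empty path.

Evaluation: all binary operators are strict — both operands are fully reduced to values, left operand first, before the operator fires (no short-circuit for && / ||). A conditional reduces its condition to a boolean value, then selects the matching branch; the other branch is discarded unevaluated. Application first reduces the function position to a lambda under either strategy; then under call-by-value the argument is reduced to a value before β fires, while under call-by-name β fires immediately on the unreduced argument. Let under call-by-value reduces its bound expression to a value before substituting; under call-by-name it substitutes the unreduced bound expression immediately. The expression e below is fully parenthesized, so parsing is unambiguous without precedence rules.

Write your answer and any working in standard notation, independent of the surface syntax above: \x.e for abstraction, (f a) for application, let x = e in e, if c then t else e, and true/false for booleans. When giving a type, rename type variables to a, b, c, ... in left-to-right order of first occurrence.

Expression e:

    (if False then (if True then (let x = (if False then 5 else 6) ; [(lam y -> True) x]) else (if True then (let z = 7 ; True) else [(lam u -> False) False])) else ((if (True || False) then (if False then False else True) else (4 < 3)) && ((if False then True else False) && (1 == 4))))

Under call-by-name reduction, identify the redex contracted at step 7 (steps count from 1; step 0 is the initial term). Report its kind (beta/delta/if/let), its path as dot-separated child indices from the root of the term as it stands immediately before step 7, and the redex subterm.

Trace:
step 0: (if false then (if true then (let x = (if false then 5 else 6) in ((\y.true) x)) else (if true then (let z = 7 in true) else ((\u.false) false))) else ((if (true || false) then (if false then false else true) else (4 < 3)) && ((if false then true else false) && (1 == 4))))
step 1: [if@root] ((if (true || false) then (if false then false else true) else (4 < 3)) && ((if false then true else false) && (1 == 4)))
step 2: [delta@0.0] ((if true then (if false then false else true) else (4 < 3)) && ((if false then true else false) && (1 == 4)))
step 3: [if@0] ((if false then false else true) && ((if false then true else false) && (1 == 4)))
step 4: [if@0] (true && ((if false then true else false) && (1 == 4)))
step 5: [if@1.0] (true && (false && (1 == 4)))
step 6: [delta@1.1] (true && (false && false))
step 7: [delta@1] (true && false)

Answer: delta at 1 : (false && false)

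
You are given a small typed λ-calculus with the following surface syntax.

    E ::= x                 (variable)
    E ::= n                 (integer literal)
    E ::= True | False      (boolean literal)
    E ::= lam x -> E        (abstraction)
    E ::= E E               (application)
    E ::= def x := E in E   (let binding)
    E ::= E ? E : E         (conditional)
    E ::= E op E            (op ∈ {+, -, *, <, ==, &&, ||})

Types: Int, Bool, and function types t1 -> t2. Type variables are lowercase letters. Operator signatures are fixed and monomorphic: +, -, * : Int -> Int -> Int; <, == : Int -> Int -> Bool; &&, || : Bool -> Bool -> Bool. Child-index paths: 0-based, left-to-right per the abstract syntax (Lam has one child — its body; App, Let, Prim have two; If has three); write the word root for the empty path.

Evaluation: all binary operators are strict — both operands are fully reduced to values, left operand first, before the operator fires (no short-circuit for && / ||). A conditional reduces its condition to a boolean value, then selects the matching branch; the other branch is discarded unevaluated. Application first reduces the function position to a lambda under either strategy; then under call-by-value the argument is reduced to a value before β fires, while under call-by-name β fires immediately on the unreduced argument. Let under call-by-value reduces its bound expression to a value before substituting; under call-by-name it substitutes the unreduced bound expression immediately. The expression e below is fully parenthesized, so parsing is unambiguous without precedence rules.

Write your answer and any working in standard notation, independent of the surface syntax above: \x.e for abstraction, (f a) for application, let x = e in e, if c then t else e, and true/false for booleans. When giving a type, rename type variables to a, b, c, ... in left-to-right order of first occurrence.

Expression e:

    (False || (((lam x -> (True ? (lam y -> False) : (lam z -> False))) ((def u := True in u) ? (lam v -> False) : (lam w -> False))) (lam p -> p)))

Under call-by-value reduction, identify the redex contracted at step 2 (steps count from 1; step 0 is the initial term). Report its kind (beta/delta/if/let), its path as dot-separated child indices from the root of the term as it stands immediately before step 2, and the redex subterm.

Answer: if at 1.0.1 : (if true then (\v.false) else (\w.false))

Working:
step 0: (false || (((\x.(if true then (\y.false) else (\z.false))) (if (let u = true in u) then (\v.false) else (\w.false))) (\p.p)))
step 1: [let@1.0.1.0] (false || (((\x.(if true then (\y.false) else (\z.false))) (if true then (\v.false) else (\w.false))) (\p.p)))
step 2: [if@1.0.1] (false || (((\x.(if true then (\y.false) else (\z.false))) (\v.false)) (\p.p)))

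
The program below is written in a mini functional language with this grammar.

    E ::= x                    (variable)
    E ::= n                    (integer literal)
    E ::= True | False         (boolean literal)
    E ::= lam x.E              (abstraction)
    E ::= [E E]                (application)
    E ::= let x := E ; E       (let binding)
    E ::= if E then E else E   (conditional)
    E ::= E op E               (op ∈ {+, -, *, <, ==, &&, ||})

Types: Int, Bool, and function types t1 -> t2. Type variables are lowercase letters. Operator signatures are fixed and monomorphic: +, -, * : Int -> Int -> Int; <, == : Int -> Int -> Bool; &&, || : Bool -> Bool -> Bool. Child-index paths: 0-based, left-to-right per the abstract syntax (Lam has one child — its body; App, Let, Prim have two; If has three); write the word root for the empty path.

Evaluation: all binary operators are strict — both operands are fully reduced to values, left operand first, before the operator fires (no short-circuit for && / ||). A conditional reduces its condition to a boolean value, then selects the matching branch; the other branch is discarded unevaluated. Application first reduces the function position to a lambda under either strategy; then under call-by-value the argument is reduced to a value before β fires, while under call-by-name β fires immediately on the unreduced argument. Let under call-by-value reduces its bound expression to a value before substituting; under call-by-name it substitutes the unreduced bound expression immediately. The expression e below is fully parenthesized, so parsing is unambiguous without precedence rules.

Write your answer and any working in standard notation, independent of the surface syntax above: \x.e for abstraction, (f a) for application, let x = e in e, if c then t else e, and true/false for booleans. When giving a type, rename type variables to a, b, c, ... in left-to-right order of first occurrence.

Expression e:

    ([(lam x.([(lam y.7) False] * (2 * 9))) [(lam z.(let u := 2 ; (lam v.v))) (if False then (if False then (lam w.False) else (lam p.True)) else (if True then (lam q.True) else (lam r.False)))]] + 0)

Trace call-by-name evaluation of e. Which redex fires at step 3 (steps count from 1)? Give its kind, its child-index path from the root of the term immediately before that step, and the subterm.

Trace:
step 0: (((\x.(((\y.7) false) * (2 * 9))) ((\z.(let u = 2 in (\v.v))) (if false then (if false then (\w.false) else (\p.true)) else (if true then (\q.true) else (\r.false))))) + 0)
step 1: [beta@0] ((((\y.7) false) * (2 * 9)) + 0)
step 2: [beta@0.0] ((7 * (2 * 9)) + 0)
step 3: [delta@0.1] ((7 * 18) + 0)

Answer: delta at 0.1 : (2 * 9)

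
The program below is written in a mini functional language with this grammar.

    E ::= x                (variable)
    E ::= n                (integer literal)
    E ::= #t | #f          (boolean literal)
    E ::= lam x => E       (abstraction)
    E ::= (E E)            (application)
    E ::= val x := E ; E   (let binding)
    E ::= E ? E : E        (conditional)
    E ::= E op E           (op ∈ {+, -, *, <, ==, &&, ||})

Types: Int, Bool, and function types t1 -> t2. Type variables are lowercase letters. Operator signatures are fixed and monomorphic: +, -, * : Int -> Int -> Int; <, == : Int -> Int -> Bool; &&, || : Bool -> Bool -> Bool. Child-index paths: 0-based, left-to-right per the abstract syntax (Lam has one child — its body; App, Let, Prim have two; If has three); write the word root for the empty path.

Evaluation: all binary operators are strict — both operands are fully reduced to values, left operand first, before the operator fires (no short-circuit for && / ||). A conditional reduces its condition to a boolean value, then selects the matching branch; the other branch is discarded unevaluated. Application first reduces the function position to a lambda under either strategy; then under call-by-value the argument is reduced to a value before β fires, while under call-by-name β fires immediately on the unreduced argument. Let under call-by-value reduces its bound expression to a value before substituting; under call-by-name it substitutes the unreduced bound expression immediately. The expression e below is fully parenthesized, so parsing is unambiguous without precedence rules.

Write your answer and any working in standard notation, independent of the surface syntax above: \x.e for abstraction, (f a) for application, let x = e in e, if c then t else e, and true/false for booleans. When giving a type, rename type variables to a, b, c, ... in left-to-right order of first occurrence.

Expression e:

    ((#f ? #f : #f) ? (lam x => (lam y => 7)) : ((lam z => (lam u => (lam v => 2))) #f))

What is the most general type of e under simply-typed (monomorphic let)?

Answer: a -> b -> Int

Working:
  unify Bool ~ Bool
  unify Bool ~ Bool
  unify Bool ~ Bool
\y._ : b -> Int
\x._ : a -> b -> Int
\v._ : e -> Int
\u._ : d -> e -> Int
\z._ : c -> d -> e -> Int
  unify c -> d -> e -> Int ~ Bool -> f
  unify c ~ Bool
  unify d -> e -> Int ~ f
_ _ : d -> e -> Int
  unify a -> b -> Int ~ d -> e -> Int
  unify a ~ d
  unify b -> Int ~ e -> Int
  unify b ~ e
  unify Int ~ Int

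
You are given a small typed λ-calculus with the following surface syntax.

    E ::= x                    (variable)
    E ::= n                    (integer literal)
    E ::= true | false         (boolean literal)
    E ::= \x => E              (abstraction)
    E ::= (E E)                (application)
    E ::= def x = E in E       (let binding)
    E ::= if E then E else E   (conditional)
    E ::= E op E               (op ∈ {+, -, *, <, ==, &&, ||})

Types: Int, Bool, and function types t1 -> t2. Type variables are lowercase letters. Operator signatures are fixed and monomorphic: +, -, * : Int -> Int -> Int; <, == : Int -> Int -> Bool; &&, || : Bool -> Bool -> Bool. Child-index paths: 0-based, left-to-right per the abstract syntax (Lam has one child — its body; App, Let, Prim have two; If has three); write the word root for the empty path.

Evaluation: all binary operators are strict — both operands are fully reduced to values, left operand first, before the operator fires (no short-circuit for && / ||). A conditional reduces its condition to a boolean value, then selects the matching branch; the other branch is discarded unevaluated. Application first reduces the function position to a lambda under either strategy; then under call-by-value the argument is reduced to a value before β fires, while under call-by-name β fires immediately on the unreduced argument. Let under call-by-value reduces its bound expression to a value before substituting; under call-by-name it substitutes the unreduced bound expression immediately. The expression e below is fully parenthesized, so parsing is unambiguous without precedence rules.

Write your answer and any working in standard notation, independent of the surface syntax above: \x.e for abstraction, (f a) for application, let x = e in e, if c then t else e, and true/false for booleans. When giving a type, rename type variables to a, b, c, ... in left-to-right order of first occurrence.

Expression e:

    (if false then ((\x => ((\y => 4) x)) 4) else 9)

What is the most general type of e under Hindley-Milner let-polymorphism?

Working:
  unify Bool ~ Bool
\y._ : b -> Int
x : a
  unify b -> Int ~ a -> c
  unify b ~ a
  unify Int ~ c
_ _ : Int
\x._ : a -> Int
  unify a -> Int ~ Int -> d
  unify a ~ Int
  unify Int ~ d
_ _ : Int
  unify Int ~ Int

Answer: Int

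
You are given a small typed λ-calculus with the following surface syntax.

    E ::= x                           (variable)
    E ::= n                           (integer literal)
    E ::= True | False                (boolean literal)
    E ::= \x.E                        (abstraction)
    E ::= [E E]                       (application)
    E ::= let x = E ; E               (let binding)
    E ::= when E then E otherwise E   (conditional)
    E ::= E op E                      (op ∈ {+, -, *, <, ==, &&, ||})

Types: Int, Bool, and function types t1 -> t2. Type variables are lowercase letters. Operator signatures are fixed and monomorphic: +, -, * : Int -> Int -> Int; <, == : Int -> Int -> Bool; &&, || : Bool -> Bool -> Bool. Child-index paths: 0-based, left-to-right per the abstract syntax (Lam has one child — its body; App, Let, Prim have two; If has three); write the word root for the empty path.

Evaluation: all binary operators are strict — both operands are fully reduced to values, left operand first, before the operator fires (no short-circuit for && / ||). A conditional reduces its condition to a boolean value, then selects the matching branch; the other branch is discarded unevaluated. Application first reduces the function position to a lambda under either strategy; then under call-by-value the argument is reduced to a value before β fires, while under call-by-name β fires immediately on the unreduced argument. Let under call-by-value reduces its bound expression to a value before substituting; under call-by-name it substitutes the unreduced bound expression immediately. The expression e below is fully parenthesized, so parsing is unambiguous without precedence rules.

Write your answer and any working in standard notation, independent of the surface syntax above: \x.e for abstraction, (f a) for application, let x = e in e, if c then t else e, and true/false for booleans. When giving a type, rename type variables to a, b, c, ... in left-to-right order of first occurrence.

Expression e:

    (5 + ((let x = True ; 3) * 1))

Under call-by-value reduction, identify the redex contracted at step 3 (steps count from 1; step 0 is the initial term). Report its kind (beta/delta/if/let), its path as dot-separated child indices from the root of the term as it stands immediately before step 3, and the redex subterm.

Derivation:
step 0: (5 + ((let x = true in 3) * 1))
step 1: [let@1.0] (5 + (3 * 1))
step 2: [delta@1] (5 + 3)
step 3: [delta@root] 8

Answer: delta at root : (5 + 3)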